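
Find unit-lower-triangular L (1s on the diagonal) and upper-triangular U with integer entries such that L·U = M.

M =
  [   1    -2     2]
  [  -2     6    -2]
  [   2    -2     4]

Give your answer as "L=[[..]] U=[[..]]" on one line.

L=[[1,0,0],[-2,1,0],[2,1,1]] U=[[1,-2,2],[0,2,2],[0,0,-2]]

  row1 -= -2·row0 → [0,2,2]
  row2 -= 2·row0 → [0,2,0]
  row2 -= 1·row1 → [0,0,-2]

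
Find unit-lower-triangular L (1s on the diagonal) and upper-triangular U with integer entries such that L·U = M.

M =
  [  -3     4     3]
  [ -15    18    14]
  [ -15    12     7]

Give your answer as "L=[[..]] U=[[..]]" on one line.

  r1 -= 5·r0 → [0,-2,-1]
  r2 -= 5·r0 → [0,-8,-8]
  r2 -= 4·r1 → [0,0,-4]

L=[[1,0,0],[5,1,0],[5,4,1]] U=[[-3,4,3],[0,-2,-1],[0,0,-4]]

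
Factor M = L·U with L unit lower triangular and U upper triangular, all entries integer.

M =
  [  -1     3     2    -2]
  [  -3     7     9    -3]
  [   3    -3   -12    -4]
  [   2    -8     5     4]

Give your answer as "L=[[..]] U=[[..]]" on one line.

  r1 -= 3·r0 → [0,-2,3,3]
  r2 -= -3·r0 → [0,6,-6,-10]
  r3 -= -2·r0 → [0,-2,9,0]
  r2 -= -3·r1 → [0,0,3,-1]
  r3 -= 1·r1 → [0,0,6,-3]
  r3 -= 2·r2 → [0,0,0,-1]

L=[[1,0,0,0],[3,1,0,0],[-3,-3,1,0],[-2,1,2,1]] U=[[-1,3,2,-2],[0,-2,3,3],[0,0,3,-1],[0,0,0,-1]]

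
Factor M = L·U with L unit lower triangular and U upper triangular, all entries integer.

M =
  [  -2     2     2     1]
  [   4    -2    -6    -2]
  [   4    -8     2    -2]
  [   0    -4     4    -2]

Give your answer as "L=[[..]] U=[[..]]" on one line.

L=[[1,0,0,0],[-2,1,0,0],[-2,-2,1,0],[0,-2,0,1]] U=[[-2,2,2,1],[0,2,-2,0],[0,0,2,0],[0,0,0,-2]]

  r1 -= -2·r0 → [0,2,-2,0]
  r2 -= -2·r0 → [0,-4,6,0]
  r3 -= 0·r0 → [0,-4,4,-2]
  r2 -= -2·r1 → [0,0,2,0]
  r3 -= -2·r1 → [0,0,0,-2]
  r3 -= 0·r2 → [0,0,0,-2]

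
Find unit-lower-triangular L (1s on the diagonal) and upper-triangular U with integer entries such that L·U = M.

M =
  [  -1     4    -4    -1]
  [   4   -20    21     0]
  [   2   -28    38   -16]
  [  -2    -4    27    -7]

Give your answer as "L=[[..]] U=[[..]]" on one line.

L=[[1,0,0,0],[-4,1,0,0],[-2,5,1,0],[2,3,4,1]] U=[[-1,4,-4,-1],[0,-4,5,-4],[0,0,5,2],[0,0,0,-1]]

  R1 -= -4·R0 → [0,-4,5,-4]
  R2 -= -2·R0 → [0,-20,30,-18]
  R3 -= 2·R0 → [0,-12,35,-5]
  R2 -= 5·R1 → [0,0,5,2]
  R3 -= 3·R1 → [0,0,20,7]
  R3 -= 4·R2 → [0,0,0,-1]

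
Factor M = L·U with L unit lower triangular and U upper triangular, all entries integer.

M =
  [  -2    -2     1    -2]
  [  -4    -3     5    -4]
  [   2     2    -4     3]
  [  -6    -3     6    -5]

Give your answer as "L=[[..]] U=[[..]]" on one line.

  R1 -= 2·R0 → [0,1,3,0]
  R2 -= -1·R0 → [0,0,-3,1]
  R3 -= 3·R0 → [0,3,3,1]
  R2 -= 0·R1 → [0,0,-3,1]
  R3 -= 3·R1 → [0,0,-6,1]
  R3 -= 2·R2 → [0,0,0,-1]

L=[[1,0,0,0],[2,1,0,0],[-1,0,1,0],[3,3,2,1]] U=[[-2,-2,1,-2],[0,1,3,0],[0,0,-3,1],[0,0,0,-1]]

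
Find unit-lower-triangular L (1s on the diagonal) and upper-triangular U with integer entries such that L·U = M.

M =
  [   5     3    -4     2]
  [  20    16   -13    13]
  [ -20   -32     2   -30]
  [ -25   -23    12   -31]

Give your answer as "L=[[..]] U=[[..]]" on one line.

L=[[1,0,0,0],[4,1,0,0],[-4,-5,1,0],[-5,-2,-2,1]] U=[[5,3,-4,2],[0,4,3,5],[0,0,1,3],[0,0,0,-5]]

  row1 -= 4·row0 → [0,4,3,5]
  row2 -= -4·row0 → [0,-20,-14,-22]
  row3 -= -5·row0 → [0,-8,-8,-21]
  row2 -= -5·row1 → [0,0,1,3]
  row3 -= -2·row1 → [0,0,-2,-11]
  row3 -= -2·row2 → [0,0,0,-5]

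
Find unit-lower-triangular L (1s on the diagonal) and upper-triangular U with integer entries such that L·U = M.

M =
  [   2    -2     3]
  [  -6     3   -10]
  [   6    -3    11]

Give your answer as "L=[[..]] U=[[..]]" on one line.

L=[[1,0,0],[-3,1,0],[3,-1,1]] U=[[2,-2,3],[0,-3,-1],[0,0,1]]

  R1 -= -3·R0 → [0,-3,-1]
  R2 -= 3·R0 → [0,3,2]
  R2 -= -1·R1 → [0,0,1]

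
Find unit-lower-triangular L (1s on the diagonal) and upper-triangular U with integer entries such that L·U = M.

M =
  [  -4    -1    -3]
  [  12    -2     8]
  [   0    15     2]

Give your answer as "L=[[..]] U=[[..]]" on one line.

L=[[1,0,0],[-3,1,0],[0,-3,1]] U=[[-4,-1,-3],[0,-5,-1],[0,0,-1]]

  row1 -= -3·row0 → [0,-5,-1]
  row2 -= 0·row0 → [0,15,2]
  row2 -= -3·row1 → [0,0,-1]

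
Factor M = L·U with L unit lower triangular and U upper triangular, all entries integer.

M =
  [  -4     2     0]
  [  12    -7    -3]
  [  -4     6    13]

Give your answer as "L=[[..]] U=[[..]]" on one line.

  r1 -= -3·r0 → [0,-1,-3]
  r2 -= 1·r0 → [0,4,13]
  r2 -= -4·r1 → [0,0,1]

L=[[1,0,0],[-3,1,0],[1,-4,1]] U=[[-4,2,0],[0,-1,-3],[0,0,1]]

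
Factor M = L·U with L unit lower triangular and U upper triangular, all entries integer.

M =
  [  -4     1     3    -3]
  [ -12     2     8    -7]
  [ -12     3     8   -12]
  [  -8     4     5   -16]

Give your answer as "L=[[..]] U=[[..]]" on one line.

  r1 -= 3·r0 → [0,-1,-1,2]
  r2 -= 3·r0 → [0,0,-1,-3]
  r3 -= 2·r0 → [0,2,-1,-10]
  r2 -= 0·r1 → [0,0,-1,-3]
  r3 -= -2·r1 → [0,0,-3,-6]
  r3 -= 3·r2 → [0,0,0,3]

L=[[1,0,0,0],[3,1,0,0],[3,0,1,0],[2,-2,3,1]] U=[[-4,1,3,-3],[0,-1,-1,2],[0,0,-1,-3],[0,0,0,3]]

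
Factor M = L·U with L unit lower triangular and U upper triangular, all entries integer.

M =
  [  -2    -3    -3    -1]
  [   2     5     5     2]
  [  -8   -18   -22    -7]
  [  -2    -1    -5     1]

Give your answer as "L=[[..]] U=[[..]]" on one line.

  R1 -= -1·R0 → [0,2,2,1]
  R2 -= 4·R0 → [0,-6,-10,-3]
  R3 -= 1·R0 → [0,2,-2,2]
  R2 -= -3·R1 → [0,0,-4,0]
  R3 -= 1·R1 → [0,0,-4,1]
  R3 -= 1·R2 → [0,0,0,1]

L=[[1,0,0,0],[-1,1,0,0],[4,-3,1,0],[1,1,1,1]] U=[[-2,-3,-3,-1],[0,2,2,1],[0,0,-4,0],[0,0,0,1]]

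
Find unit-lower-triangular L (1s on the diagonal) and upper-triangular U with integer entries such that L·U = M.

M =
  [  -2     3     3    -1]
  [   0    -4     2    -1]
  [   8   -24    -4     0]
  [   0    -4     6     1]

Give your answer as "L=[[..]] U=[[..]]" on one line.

  r1 -= 0·r0 → [0,-4,2,-1]
  r2 -= -4·r0 → [0,-12,8,-4]
  r3 -= 0·r0 → [0,-4,6,1]
  r2 -= 3·r1 → [0,0,2,-1]
  r3 -= 1·r1 → [0,0,4,2]
  r3 -= 2·r2 → [0,0,0,4]

L=[[1,0,0,0],[0,1,0,0],[-4,3,1,0],[0,1,2,1]] U=[[-2,3,3,-1],[0,-4,2,-1],[0,0,2,-1],[0,0,0,4]]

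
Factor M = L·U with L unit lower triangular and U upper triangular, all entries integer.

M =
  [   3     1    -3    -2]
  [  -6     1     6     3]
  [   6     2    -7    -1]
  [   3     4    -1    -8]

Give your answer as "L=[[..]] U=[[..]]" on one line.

L=[[1,0,0,0],[-2,1,0,0],[2,0,1,0],[1,1,-2,1]] U=[[3,1,-3,-2],[0,3,0,-1],[0,0,-1,3],[0,0,0,1]]

  R1 -= -2·R0 → [0,3,0,-1]
  R2 -= 2·R0 → [0,0,-1,3]
  R3 -= 1·R0 → [0,3,2,-6]
  R2 -= 0·R1 → [0,0,-1,3]
  R3 -= 1·R1 → [0,0,2,-5]
  R3 -= -2·R2 → [0,0,0,1]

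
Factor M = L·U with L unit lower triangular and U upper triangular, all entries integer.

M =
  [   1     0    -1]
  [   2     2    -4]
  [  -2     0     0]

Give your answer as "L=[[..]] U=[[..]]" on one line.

  r1 -= 2·r0 → [0,2,-2]
  r2 -= -2·r0 → [0,0,-2]
  r2 -= 0·r1 → [0,0,-2]

L=[[1,0,0],[2,1,0],[-2,0,1]] U=[[1,0,-1],[0,2,-2],[0,0,-2]]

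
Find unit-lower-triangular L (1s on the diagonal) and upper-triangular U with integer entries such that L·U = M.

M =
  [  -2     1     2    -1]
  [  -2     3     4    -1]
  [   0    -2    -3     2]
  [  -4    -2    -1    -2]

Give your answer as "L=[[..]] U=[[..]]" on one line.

  R1 -= 1·R0 → [0,2,2,0]
  R2 -= 0·R0 → [0,-2,-3,2]
  R3 -= 2·R0 → [0,-4,-5,0]
  R2 -= -1·R1 → [0,0,-1,2]
  R3 -= -2·R1 → [0,0,-1,0]
  R3 -= 1·R2 → [0,0,0,-2]

L=[[1,0,0,0],[1,1,0,0],[0,-1,1,0],[2,-2,1,1]] U=[[-2,1,2,-1],[0,2,2,0],[0,0,-1,2],[0,0,0,-2]]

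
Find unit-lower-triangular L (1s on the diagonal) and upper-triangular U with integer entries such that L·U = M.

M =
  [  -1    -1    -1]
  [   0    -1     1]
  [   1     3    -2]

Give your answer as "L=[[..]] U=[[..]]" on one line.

  r1 -= 0·r0 → [0,-1,1]
  r2 -= -1·r0 → [0,2,-3]
  r2 -= -2·r1 → [0,0,-1]

L=[[1,0,0],[0,1,0],[-1,-2,1]] U=[[-1,-1,-1],[0,-1,1],[0,0,-1]]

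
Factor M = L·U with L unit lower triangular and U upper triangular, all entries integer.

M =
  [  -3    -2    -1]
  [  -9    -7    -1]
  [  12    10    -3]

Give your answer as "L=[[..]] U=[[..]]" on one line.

  row1 -= 3·row0 → [0,-1,2]
  row2 -= -4·row0 → [0,2,-7]
  row2 -= -2·row1 → [0,0,-3]

L=[[1,0,0],[3,1,0],[-4,-2,1]] U=[[-3,-2,-1],[0,-1,2],[0,0,-3]]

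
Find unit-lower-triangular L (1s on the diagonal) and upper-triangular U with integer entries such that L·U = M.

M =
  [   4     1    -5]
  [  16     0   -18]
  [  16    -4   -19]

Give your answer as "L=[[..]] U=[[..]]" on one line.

  row1 -= 4·row0 → [0,-4,2]
  row2 -= 4·row0 → [0,-8,1]
  row2 -= 2·row1 → [0,0,-3]

L=[[1,0,0],[4,1,0],[4,2,1]] U=[[4,1,-5],[0,-4,2],[0,0,-3]]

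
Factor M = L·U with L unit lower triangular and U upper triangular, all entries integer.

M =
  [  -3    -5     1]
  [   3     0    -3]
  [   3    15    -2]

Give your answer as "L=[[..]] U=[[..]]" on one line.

L=[[1,0,0],[-1,1,0],[-1,-2,1]] U=[[-3,-5,1],[0,-5,-2],[0,0,-5]]

  row1 -= -1·row0 → [0,-5,-2]
  row2 -= -1·row0 → [0,10,-1]
  row2 -= -2·row1 → [0,0,-5]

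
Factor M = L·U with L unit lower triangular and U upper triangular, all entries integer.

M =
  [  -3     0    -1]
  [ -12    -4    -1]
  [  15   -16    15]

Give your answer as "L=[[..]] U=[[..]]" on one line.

L=[[1,0,0],[4,1,0],[-5,4,1]] U=[[-3,0,-1],[0,-4,3],[0,0,-2]]

  R1 -= 4·R0 → [0,-4,3]
  R2 -= -5·R0 → [0,-16,10]
  R2 -= 4·R1 → [0,0,-2]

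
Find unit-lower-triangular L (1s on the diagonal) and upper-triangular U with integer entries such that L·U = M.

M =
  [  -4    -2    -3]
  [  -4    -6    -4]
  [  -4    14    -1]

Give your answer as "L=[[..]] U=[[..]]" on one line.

  row1 -= 1·row0 → [0,-4,-1]
  row2 -= 1·row0 → [0,16,2]
  row2 -= -4·row1 → [0,0,-2]

L=[[1,0,0],[1,1,0],[1,-4,1]] U=[[-4,-2,-3],[0,-4,-1],[0,0,-2]]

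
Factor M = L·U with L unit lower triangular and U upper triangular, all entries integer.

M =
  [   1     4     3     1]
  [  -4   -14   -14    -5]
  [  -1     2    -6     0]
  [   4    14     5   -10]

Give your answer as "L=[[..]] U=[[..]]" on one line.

L=[[1,0,0,0],[-4,1,0,0],[-1,3,1,0],[4,-1,-3,1]] U=[[1,4,3,1],[0,2,-2,-1],[0,0,3,4],[0,0,0,-3]]

  row1 -= -4·row0 → [0,2,-2,-1]
  row2 -= -1·row0 → [0,6,-3,1]
  row3 -= 4·row0 → [0,-2,-7,-14]
  row2 -= 3·row1 → [0,0,3,4]
  row3 -= -1·row1 → [0,0,-9,-15]
  row3 -= -3·row2 → [0,0,0,-3]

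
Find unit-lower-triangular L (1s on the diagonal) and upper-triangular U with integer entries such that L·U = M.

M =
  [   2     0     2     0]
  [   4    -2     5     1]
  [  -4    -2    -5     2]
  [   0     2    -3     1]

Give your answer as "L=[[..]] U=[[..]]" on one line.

L=[[1,0,0,0],[2,1,0,0],[-2,1,1,0],[0,-1,1,1]] U=[[2,0,2,0],[0,-2,1,1],[0,0,-2,1],[0,0,0,1]]

  R1 -= 2·R0 → [0,-2,1,1]
  R2 -= -2·R0 → [0,-2,-1,2]
  R3 -= 0·R0 → [0,2,-3,1]
  R2 -= 1·R1 → [0,0,-2,1]
  R3 -= -1·R1 → [0,0,-2,2]
  R3 -= 1·R2 → [0,0,0,1]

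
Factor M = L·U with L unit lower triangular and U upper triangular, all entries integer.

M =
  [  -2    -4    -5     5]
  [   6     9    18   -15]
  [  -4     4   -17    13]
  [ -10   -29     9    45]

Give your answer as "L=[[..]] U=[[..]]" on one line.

L=[[1,0,0,0],[-3,1,0,0],[2,-4,1,0],[5,3,5,1]] U=[[-2,-4,-5,5],[0,-3,3,0],[0,0,5,3],[0,0,0,5]]

  row1 -= -3·row0 → [0,-3,3,0]
  row2 -= 2·row0 → [0,12,-7,3]
  row3 -= 5·row0 → [0,-9,34,20]
  row2 -= -4·row1 → [0,0,5,3]
  row3 -= 3·row1 → [0,0,25,20]
  row3 -= 5·row2 → [0,0,0,5]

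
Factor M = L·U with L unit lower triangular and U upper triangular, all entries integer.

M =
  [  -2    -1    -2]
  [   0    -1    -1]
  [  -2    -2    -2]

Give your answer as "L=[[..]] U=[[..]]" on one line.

  row1 -= 0·row0 → [0,-1,-1]
  row2 -= 1·row0 → [0,-1,0]
  row2 -= 1·row1 → [0,0,1]

L=[[1,0,0],[0,1,0],[1,1,1]] U=[[-2,-1,-2],[0,-1,-1],[0,0,1]]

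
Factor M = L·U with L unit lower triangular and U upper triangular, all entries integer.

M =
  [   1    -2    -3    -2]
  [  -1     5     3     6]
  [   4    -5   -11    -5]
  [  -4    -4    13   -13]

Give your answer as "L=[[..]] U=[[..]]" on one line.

L=[[1,0,0,0],[-1,1,0,0],[4,1,1,0],[-4,-4,1,1]] U=[[1,-2,-3,-2],[0,3,0,4],[0,0,1,-1],[0,0,0,-4]]

  R1 -= -1·R0 → [0,3,0,4]
  R2 -= 4·R0 → [0,3,1,3]
  R3 -= -4·R0 → [0,-12,1,-21]
  R2 -= 1·R1 → [0,0,1,-1]
  R3 -= -4·R1 → [0,0,1,-5]
  R3 -= 1·R2 → [0,0,0,-4]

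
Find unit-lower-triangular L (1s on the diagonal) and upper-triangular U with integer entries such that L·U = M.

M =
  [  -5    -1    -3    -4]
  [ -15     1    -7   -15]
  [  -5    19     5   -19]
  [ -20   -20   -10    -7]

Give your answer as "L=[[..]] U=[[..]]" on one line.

  row1 -= 3·row0 → [0,4,2,-3]
  row2 -= 1·row0 → [0,20,8,-15]
  row3 -= 4·row0 → [0,-16,2,9]
  row2 -= 5·row1 → [0,0,-2,0]
  row3 -= -4·row1 → [0,0,10,-3]
  row3 -= -5·row2 → [0,0,0,-3]

L=[[1,0,0,0],[3,1,0,0],[1,5,1,0],[4,-4,-5,1]] U=[[-5,-1,-3,-4],[0,4,2,-3],[0,0,-2,0],[0,0,0,-3]]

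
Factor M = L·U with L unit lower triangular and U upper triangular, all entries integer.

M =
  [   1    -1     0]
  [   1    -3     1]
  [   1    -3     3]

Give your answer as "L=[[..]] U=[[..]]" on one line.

  R1 -= 1·R0 → [0,-2,1]
  R2 -= 1·R0 → [0,-2,3]
  R2 -= 1·R1 → [0,0,2]

L=[[1,0,0],[1,1,0],[1,1,1]] U=[[1,-1,0],[0,-2,1],[0,0,2]]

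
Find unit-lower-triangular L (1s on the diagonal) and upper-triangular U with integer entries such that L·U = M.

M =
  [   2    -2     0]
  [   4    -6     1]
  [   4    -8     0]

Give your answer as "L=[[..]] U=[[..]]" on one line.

L=[[1,0,0],[2,1,0],[2,2,1]] U=[[2,-2,0],[0,-2,1],[0,0,-2]]

  r1 -= 2·r0 → [0,-2,1]
  r2 -= 2·r0 → [0,-4,0]
  r2 -= 2·r1 → [0,0,-2]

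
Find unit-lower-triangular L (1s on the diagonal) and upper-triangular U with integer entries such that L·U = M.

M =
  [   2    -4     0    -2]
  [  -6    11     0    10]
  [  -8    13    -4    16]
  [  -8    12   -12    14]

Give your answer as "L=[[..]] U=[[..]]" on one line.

  r1 -= -3·r0 → [0,-1,0,4]
  r2 -= -4·r0 → [0,-3,-4,8]
  r3 -= -4·r0 → [0,-4,-12,6]
  r2 -= 3·r1 → [0,0,-4,-4]
  r3 -= 4·r1 → [0,0,-12,-10]
  r3 -= 3·r2 → [0,0,0,2]

L=[[1,0,0,0],[-3,1,0,0],[-4,3,1,0],[-4,4,3,1]] U=[[2,-4,0,-2],[0,-1,0,4],[0,0,-4,-4],[0,0,0,2]]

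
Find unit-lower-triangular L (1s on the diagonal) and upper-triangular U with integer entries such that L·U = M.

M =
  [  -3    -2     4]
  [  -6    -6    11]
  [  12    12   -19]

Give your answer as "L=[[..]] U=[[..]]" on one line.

L=[[1,0,0],[2,1,0],[-4,-2,1]] U=[[-3,-2,4],[0,-2,3],[0,0,3]]

  r1 -= 2·r0 → [0,-2,3]
  r2 -= -4·r0 → [0,4,-3]
  r2 -= -2·r1 → [0,0,3]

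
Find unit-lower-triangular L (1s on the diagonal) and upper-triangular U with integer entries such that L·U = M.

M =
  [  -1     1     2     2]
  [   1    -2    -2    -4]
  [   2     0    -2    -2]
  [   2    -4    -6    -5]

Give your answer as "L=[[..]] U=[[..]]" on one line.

L=[[1,0,0,0],[-1,1,0,0],[-2,-2,1,0],[-2,2,-1,1]] U=[[-1,1,2,2],[0,-1,0,-2],[0,0,2,-2],[0,0,0,1]]

  row1 -= -1·row0 → [0,-1,0,-2]
  row2 -= -2·row0 → [0,2,2,2]
  row3 -= -2·row0 → [0,-2,-2,-1]
  row2 -= -2·row1 → [0,0,2,-2]
  row3 -= 2·row1 → [0,0,-2,3]
  row3 -= -1·row2 → [0,0,0,1]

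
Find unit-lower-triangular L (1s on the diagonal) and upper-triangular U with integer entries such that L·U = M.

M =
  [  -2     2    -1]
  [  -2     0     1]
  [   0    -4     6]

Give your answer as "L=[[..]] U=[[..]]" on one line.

  row1 -= 1·row0 → [0,-2,2]
  row2 -= 0·row0 → [0,-4,6]
  row2 -= 2·row1 → [0,0,2]

L=[[1,0,0],[1,1,0],[0,2,1]] U=[[-2,2,-1],[0,-2,2],[0,0,2]]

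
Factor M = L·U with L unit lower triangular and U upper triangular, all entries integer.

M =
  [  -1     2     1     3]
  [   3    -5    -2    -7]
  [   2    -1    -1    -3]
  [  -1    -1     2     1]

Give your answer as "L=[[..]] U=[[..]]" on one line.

  r1 -= -3·r0 → [0,1,1,2]
  r2 -= -2·r0 → [0,3,1,3]
  r3 -= 1·r0 → [0,-3,1,-2]
  r2 -= 3·r1 → [0,0,-2,-3]
  r3 -= -3·r1 → [0,0,4,4]
  r3 -= -2·r2 → [0,0,0,-2]

L=[[1,0,0,0],[-3,1,0,0],[-2,3,1,0],[1,-3,-2,1]] U=[[-1,2,1,3],[0,1,1,2],[0,0,-2,-3],[0,0,0,-2]]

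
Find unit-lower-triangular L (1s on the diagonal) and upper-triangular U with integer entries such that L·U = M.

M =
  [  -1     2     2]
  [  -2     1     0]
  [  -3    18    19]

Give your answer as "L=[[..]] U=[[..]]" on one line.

  row1 -= 2·row0 → [0,-3,-4]
  row2 -= 3·row0 → [0,12,13]
  row2 -= -4·row1 → [0,0,-3]

L=[[1,0,0],[2,1,0],[3,-4,1]] U=[[-1,2,2],[0,-3,-4],[0,0,-3]]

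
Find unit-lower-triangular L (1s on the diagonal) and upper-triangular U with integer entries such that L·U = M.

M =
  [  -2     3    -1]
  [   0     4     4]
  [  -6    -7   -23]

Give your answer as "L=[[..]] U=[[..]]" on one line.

L=[[1,0,0],[0,1,0],[3,-4,1]] U=[[-2,3,-1],[0,4,4],[0,0,-4]]

  R1 -= 0·R0 → [0,4,4]
  R2 -= 3·R0 → [0,-16,-20]
  R2 -= -4·R1 → [0,0,-4]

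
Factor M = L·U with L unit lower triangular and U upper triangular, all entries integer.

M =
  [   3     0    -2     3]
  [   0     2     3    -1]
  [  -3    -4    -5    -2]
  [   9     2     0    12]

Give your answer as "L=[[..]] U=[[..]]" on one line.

L=[[1,0,0,0],[0,1,0,0],[-1,-2,1,0],[3,1,-3,1]] U=[[3,0,-2,3],[0,2,3,-1],[0,0,-1,-1],[0,0,0,1]]

  row1 -= 0·row0 → [0,2,3,-1]
  row2 -= -1·row0 → [0,-4,-7,1]
  row3 -= 3·row0 → [0,2,6,3]
  row2 -= -2·row1 → [0,0,-1,-1]
  row3 -= 1·row1 → [0,0,3,4]
  row3 -= -3·row2 → [0,0,0,1]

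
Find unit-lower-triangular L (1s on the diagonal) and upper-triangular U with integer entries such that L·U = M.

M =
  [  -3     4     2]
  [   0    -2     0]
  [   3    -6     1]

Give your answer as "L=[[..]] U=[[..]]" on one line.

  r1 -= 0·r0 → [0,-2,0]
  r2 -= -1·r0 → [0,-2,3]
  r2 -= 1·r1 → [0,0,3]

L=[[1,0,0],[0,1,0],[-1,1,1]] U=[[-3,4,2],[0,-2,0],[0,0,3]]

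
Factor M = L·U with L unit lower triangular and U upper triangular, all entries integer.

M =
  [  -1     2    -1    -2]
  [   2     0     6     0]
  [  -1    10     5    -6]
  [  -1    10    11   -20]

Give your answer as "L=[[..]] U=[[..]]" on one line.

  r1 -= -2·r0 → [0,4,4,-4]
  r2 -= 1·r0 → [0,8,6,-4]
  r3 -= 1·r0 → [0,8,12,-18]
  r2 -= 2·r1 → [0,0,-2,4]
  r3 -= 2·r1 → [0,0,4,-10]
  r3 -= -2·r2 → [0,0,0,-2]

L=[[1,0,0,0],[-2,1,0,0],[1,2,1,0],[1,2,-2,1]] U=[[-1,2,-1,-2],[0,4,4,-4],[0,0,-2,4],[0,0,0,-2]]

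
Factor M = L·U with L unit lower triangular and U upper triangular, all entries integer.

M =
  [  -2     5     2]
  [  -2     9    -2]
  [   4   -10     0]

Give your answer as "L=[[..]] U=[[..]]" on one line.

L=[[1,0,0],[1,1,0],[-2,0,1]] U=[[-2,5,2],[0,4,-4],[0,0,4]]

  r1 -= 1·r0 → [0,4,-4]
  r2 -= -2·r0 → [0,0,4]
  r2 -= 0·r1 → [0,0,4]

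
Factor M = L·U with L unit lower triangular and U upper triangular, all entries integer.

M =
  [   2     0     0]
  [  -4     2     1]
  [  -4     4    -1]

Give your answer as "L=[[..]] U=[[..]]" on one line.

  row1 -= -2·row0 → [0,2,1]
  row2 -= -2·row0 → [0,4,-1]
  row2 -= 2·row1 → [0,0,-3]

L=[[1,0,0],[-2,1,0],[-2,2,1]] U=[[2,0,0],[0,2,1],[0,0,-3]]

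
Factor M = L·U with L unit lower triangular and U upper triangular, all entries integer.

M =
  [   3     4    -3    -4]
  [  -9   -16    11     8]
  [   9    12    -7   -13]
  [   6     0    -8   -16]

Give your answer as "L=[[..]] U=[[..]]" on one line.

  row1 -= -3·row0 → [0,-4,2,-4]
  row2 -= 3·row0 → [0,0,2,-1]
  row3 -= 2·row0 → [0,-8,-2,-8]
  row2 -= 0·row1 → [0,0,2,-1]
  row3 -= 2·row1 → [0,0,-6,0]
  row3 -= -3·row2 → [0,0,0,-3]

L=[[1,0,0,0],[-3,1,0,0],[3,0,1,0],[2,2,-3,1]] U=[[3,4,-3,-4],[0,-4,2,-4],[0,0,2,-1],[0,0,0,-3]]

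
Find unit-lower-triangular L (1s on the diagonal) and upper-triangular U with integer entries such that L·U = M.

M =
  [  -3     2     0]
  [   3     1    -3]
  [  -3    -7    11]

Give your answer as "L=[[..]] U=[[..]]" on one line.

L=[[1,0,0],[-1,1,0],[1,-3,1]] U=[[-3,2,0],[0,3,-3],[0,0,2]]

  row1 -= -1·row0 → [0,3,-3]
  row2 -= 1·row0 → [0,-9,11]
  row2 -= -3·row1 → [0,0,2]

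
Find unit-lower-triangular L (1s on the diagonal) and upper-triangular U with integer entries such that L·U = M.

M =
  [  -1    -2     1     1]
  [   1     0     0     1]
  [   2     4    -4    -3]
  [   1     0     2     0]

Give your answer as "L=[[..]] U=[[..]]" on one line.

L=[[1,0,0,0],[-1,1,0,0],[-2,0,1,0],[-1,1,-1,1]] U=[[-1,-2,1,1],[0,-2,1,2],[0,0,-2,-1],[0,0,0,-2]]

  R1 -= -1·R0 → [0,-2,1,2]
  R2 -= -2·R0 → [0,0,-2,-1]
  R3 -= -1·R0 → [0,-2,3,1]
  R2 -= 0·R1 → [0,0,-2,-1]
  R3 -= 1·R1 → [0,0,2,-1]
  R3 -= -1·R2 → [0,0,0,-2]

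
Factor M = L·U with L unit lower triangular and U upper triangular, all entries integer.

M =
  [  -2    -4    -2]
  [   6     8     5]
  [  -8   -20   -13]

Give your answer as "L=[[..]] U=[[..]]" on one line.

  R1 -= -3·R0 → [0,-4,-1]
  R2 -= 4·R0 → [0,-4,-5]
  R2 -= 1·R1 → [0,0,-4]

L=[[1,0,0],[-3,1,0],[4,1,1]] U=[[-2,-4,-2],[0,-4,-1],[0,0,-4]]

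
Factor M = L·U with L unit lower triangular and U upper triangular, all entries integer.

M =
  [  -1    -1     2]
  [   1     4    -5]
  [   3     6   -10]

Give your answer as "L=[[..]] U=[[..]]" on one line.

L=[[1,0,0],[-1,1,0],[-3,1,1]] U=[[-1,-1,2],[0,3,-3],[0,0,-1]]

  R1 -= -1·R0 → [0,3,-3]
  R2 -= -3·R0 → [0,3,-4]
  R2 -= 1·R1 → [0,0,-1]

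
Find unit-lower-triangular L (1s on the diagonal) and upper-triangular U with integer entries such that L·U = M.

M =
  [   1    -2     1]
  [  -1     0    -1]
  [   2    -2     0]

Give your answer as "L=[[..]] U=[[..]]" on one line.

  r1 -= -1·r0 → [0,-2,0]
  r2 -= 2·r0 → [0,2,-2]
  r2 -= -1·r1 → [0,0,-2]

L=[[1,0,0],[-1,1,0],[2,-1,1]] U=[[1,-2,1],[0,-2,0],[0,0,-2]]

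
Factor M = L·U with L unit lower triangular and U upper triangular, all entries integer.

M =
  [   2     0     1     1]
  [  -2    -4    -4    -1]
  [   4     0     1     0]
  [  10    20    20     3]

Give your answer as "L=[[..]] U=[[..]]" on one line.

L=[[1,0,0,0],[-1,1,0,0],[2,0,1,0],[5,-5,0,1]] U=[[2,0,1,1],[0,-4,-3,0],[0,0,-1,-2],[0,0,0,-2]]

  row1 -= -1·row0 → [0,-4,-3,0]
  row2 -= 2·row0 → [0,0,-1,-2]
  row3 -= 5·row0 → [0,20,15,-2]
  row2 -= 0·row1 → [0,0,-1,-2]
  row3 -= -5·row1 → [0,0,0,-2]
  row3 -= 0·row2 → [0,0,0,-2]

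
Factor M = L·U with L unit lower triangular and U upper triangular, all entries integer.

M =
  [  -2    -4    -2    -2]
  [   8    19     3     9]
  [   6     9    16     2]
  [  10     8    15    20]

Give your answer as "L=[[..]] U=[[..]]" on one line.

  R1 -= -4·R0 → [0,3,-5,1]
  R2 -= -3·R0 → [0,-3,10,-4]
  R3 -= -5·R0 → [0,-12,5,10]
  R2 -= -1·R1 → [0,0,5,-3]
  R3 -= -4·R1 → [0,0,-15,14]
  R3 -= -3·R2 → [0,0,0,5]

L=[[1,0,0,0],[-4,1,0,0],[-3,-1,1,0],[-5,-4,-3,1]] U=[[-2,-4,-2,-2],[0,3,-5,1],[0,0,5,-3],[0,0,0,5]]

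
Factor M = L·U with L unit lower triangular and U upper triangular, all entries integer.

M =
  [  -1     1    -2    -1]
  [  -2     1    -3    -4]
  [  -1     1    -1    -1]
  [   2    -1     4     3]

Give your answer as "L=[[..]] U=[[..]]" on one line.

L=[[1,0,0,0],[2,1,0,0],[1,0,1,0],[-2,-1,1,1]] U=[[-1,1,-2,-1],[0,-1,1,-2],[0,0,1,0],[0,0,0,-1]]

  row1 -= 2·row0 → [0,-1,1,-2]
  row2 -= 1·row0 → [0,0,1,0]
  row3 -= -2·row0 → [0,1,0,1]
  row2 -= 0·row1 → [0,0,1,0]
  row3 -= -1·row1 → [0,0,1,-1]
  row3 -= 1·row2 → [0,0,0,-1]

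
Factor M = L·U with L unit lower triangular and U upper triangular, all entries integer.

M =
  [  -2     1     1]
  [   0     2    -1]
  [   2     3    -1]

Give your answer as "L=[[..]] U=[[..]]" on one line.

L=[[1,0,0],[0,1,0],[-1,2,1]] U=[[-2,1,1],[0,2,-1],[0,0,2]]

  r1 -= 0·r0 → [0,2,-1]
  r2 -= -1·r0 → [0,4,0]
  r2 -= 2·r1 → [0,0,2]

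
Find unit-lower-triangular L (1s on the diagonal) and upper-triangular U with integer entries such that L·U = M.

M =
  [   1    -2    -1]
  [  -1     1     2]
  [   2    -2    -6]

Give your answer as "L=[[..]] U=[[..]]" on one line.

L=[[1,0,0],[-1,1,0],[2,-2,1]] U=[[1,-2,-1],[0,-1,1],[0,0,-2]]

  R1 -= -1·R0 → [0,-1,1]
  R2 -= 2·R0 → [0,2,-4]
  R2 -= -2·R1 → [0,0,-2]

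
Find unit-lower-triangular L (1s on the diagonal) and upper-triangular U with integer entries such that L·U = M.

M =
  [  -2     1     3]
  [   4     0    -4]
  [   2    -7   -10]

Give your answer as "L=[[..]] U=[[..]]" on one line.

L=[[1,0,0],[-2,1,0],[-1,-3,1]] U=[[-2,1,3],[0,2,2],[0,0,-1]]

  R1 -= -2·R0 → [0,2,2]
  R2 -= -1·R0 → [0,-6,-7]
  R2 -= -3·R1 → [0,0,-1]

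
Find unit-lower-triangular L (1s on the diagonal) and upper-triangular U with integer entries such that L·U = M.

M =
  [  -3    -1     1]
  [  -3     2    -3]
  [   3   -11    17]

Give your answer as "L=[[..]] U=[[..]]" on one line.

  r1 -= 1·r0 → [0,3,-4]
  r2 -= -1·r0 → [0,-12,18]
  r2 -= -4·r1 → [0,0,2]

L=[[1,0,0],[1,1,0],[-1,-4,1]] U=[[-3,-1,1],[0,3,-4],[0,0,2]]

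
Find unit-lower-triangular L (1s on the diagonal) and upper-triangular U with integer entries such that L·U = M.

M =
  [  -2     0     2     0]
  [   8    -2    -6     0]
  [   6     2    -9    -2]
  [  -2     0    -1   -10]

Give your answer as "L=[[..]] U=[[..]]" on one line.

L=[[1,0,0,0],[-4,1,0,0],[-3,-1,1,0],[1,0,3,1]] U=[[-2,0,2,0],[0,-2,2,0],[0,0,-1,-2],[0,0,0,-4]]

  row1 -= -4·row0 → [0,-2,2,0]
  row2 -= -3·row0 → [0,2,-3,-2]
  row3 -= 1·row0 → [0,0,-3,-10]
  row2 -= -1·row1 → [0,0,-1,-2]
  row3 -= 0·row1 → [0,0,-3,-10]
  row3 -= 3·row2 → [0,0,0,-4]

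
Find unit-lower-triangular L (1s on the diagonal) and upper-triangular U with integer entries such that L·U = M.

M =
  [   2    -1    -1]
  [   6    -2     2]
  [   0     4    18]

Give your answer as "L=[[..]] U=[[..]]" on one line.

L=[[1,0,0],[3,1,0],[0,4,1]] U=[[2,-1,-1],[0,1,5],[0,0,-2]]

  row1 -= 3·row0 → [0,1,5]
  row2 -= 0·row0 → [0,4,18]
  row2 -= 4·row1 → [0,0,-2]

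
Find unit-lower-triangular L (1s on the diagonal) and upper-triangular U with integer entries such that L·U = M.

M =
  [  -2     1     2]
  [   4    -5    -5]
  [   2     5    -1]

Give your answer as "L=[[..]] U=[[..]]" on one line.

L=[[1,0,0],[-2,1,0],[-1,-2,1]] U=[[-2,1,2],[0,-3,-1],[0,0,-1]]

  R1 -= -2·R0 → [0,-3,-1]
  R2 -= -1·R0 → [0,6,1]
  R2 -= -2·R1 → [0,0,-1]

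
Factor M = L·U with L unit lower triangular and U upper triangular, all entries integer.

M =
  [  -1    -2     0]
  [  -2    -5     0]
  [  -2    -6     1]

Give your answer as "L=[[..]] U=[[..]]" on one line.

L=[[1,0,0],[2,1,0],[2,2,1]] U=[[-1,-2,0],[0,-1,0],[0,0,1]]

  R1 -= 2·R0 → [0,-1,0]
  R2 -= 2·R0 → [0,-2,1]
  R2 -= 2·R1 → [0,0,1]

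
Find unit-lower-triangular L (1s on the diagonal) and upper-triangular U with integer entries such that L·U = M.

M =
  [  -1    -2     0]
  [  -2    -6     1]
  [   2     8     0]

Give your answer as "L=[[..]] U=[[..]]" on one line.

  r1 -= 2·r0 → [0,-2,1]
  r2 -= -2·r0 → [0,4,0]
  r2 -= -2·r1 → [0,0,2]

L=[[1,0,0],[2,1,0],[-2,-2,1]] U=[[-1,-2,0],[0,-2,1],[0,0,2]]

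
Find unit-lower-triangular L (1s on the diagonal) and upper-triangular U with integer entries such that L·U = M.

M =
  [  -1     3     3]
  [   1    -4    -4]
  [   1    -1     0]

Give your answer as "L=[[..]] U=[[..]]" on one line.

  r1 -= -1·r0 → [0,-1,-1]
  r2 -= -1·r0 → [0,2,3]
  r2 -= -2·r1 → [0,0,1]

L=[[1,0,0],[-1,1,0],[-1,-2,1]] U=[[-1,3,3],[0,-1,-1],[0,0,1]]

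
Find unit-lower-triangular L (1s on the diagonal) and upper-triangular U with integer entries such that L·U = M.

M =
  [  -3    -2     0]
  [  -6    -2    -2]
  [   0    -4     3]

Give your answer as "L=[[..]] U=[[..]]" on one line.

  row1 -= 2·row0 → [0,2,-2]
  row2 -= 0·row0 → [0,-4,3]
  row2 -= -2·row1 → [0,0,-1]

L=[[1,0,0],[2,1,0],[0,-2,1]] U=[[-3,-2,0],[0,2,-2],[0,0,-1]]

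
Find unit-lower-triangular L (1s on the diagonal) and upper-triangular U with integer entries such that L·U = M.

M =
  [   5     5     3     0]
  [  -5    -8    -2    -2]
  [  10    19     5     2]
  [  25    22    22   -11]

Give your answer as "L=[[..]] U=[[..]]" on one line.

  r1 -= -1·r0 → [0,-3,1,-2]
  r2 -= 2·r0 → [0,9,-1,2]
  r3 -= 5·r0 → [0,-3,7,-11]
  r2 -= -3·r1 → [0,0,2,-4]
  r3 -= 1·r1 → [0,0,6,-9]
  r3 -= 3·r2 → [0,0,0,3]

L=[[1,0,0,0],[-1,1,0,0],[2,-3,1,0],[5,1,3,1]] U=[[5,5,3,0],[0,-3,1,-2],[0,0,2,-4],[0,0,0,3]]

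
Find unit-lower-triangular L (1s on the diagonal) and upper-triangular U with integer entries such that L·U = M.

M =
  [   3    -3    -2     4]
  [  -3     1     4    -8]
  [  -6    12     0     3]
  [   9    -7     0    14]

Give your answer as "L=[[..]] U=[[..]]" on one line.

L=[[1,0,0,0],[-1,1,0,0],[-2,-3,1,0],[3,-1,4,1]] U=[[3,-3,-2,4],[0,-2,2,-4],[0,0,2,-1],[0,0,0,2]]

  R1 -= -1·R0 → [0,-2,2,-4]
  R2 -= -2·R0 → [0,6,-4,11]
  R3 -= 3·R0 → [0,2,6,2]
  R2 -= -3·R1 → [0,0,2,-1]
  R3 -= -1·R1 → [0,0,8,-2]
  R3 -= 4·R2 → [0,0,0,2]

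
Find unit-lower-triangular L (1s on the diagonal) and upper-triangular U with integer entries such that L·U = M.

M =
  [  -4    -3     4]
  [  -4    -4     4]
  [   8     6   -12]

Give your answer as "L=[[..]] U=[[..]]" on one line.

  r1 -= 1·r0 → [0,-1,0]
  r2 -= -2·r0 → [0,0,-4]
  r2 -= 0·r1 → [0,0,-4]

L=[[1,0,0],[1,1,0],[-2,0,1]] U=[[-4,-3,4],[0,-1,0],[0,0,-4]]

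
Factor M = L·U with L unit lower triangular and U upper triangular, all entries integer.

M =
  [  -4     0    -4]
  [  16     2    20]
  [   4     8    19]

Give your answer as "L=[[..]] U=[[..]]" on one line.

  row1 -= -4·row0 → [0,2,4]
  row2 -= -1·row0 → [0,8,15]
  row2 -= 4·row1 → [0,0,-1]

L=[[1,0,0],[-4,1,0],[-1,4,1]] U=[[-4,0,-4],[0,2,4],[0,0,-1]]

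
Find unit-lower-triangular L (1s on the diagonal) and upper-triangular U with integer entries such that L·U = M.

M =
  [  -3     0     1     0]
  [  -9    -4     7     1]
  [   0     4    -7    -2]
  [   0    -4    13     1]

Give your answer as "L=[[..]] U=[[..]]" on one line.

  row1 -= 3·row0 → [0,-4,4,1]
  row2 -= 0·row0 → [0,4,-7,-2]
  row3 -= 0·row0 → [0,-4,13,1]
  row2 -= -1·row1 → [0,0,-3,-1]
  row3 -= 1·row1 → [0,0,9,0]
  row3 -= -3·row2 → [0,0,0,-3]

L=[[1,0,0,0],[3,1,0,0],[0,-1,1,0],[0,1,-3,1]] U=[[-3,0,1,0],[0,-4,4,1],[0,0,-3,-1],[0,0,0,-3]]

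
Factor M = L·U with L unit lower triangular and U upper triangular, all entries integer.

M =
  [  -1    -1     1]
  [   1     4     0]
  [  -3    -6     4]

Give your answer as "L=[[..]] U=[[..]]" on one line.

  row1 -= -1·row0 → [0,3,1]
  row2 -= 3·row0 → [0,-3,1]
  row2 -= -1·row1 → [0,0,2]

L=[[1,0,0],[-1,1,0],[3,-1,1]] U=[[-1,-1,1],[0,3,1],[0,0,2]]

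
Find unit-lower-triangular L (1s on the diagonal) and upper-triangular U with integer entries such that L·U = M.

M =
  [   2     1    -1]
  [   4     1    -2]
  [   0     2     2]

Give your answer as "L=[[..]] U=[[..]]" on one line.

L=[[1,0,0],[2,1,0],[0,-2,1]] U=[[2,1,-1],[0,-1,0],[0,0,2]]

  r1 -= 2·r0 → [0,-1,0]
  r2 -= 0·r0 → [0,2,2]
  r2 -= -2·r1 → [0,0,2]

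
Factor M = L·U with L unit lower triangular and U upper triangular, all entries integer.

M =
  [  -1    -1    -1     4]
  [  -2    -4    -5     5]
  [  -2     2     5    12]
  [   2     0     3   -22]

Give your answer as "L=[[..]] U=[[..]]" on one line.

L=[[1,0,0,0],[2,1,0,0],[2,-2,1,0],[-2,1,4,1]] U=[[-1,-1,-1,4],[0,-2,-3,-3],[0,0,1,-2],[0,0,0,-3]]

  r1 -= 2·r0 → [0,-2,-3,-3]
  r2 -= 2·r0 → [0,4,7,4]
  r3 -= -2·r0 → [0,-2,1,-14]
  r2 -= -2·r1 → [0,0,1,-2]
  r3 -= 1·r1 → [0,0,4,-11]
  r3 -= 4·r2 → [0,0,0,-3]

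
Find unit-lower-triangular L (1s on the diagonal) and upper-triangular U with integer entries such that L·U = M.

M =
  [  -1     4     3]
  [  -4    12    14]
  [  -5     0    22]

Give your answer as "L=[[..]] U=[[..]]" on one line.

L=[[1,0,0],[4,1,0],[5,5,1]] U=[[-1,4,3],[0,-4,2],[0,0,-3]]

  R1 -= 4·R0 → [0,-4,2]
  R2 -= 5·R0 → [0,-20,7]
  R2 -= 5·R1 → [0,0,-3]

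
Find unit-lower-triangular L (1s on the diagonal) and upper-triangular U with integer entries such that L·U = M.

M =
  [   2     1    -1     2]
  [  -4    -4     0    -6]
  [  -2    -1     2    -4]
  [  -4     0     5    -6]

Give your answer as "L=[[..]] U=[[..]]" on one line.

  r1 -= -2·r0 → [0,-2,-2,-2]
  r2 -= -1·r0 → [0,0,1,-2]
  r3 -= -2·r0 → [0,2,3,-2]
  r2 -= 0·r1 → [0,0,1,-2]
  r3 -= -1·r1 → [0,0,1,-4]
  r3 -= 1·r2 → [0,0,0,-2]

L=[[1,0,0,0],[-2,1,0,0],[-1,0,1,0],[-2,-1,1,1]] U=[[2,1,-1,2],[0,-2,-2,-2],[0,0,1,-2],[0,0,0,-2]]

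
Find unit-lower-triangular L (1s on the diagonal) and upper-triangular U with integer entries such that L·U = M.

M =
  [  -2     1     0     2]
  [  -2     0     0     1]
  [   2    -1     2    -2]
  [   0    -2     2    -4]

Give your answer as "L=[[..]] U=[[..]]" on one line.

L=[[1,0,0,0],[1,1,0,0],[-1,0,1,0],[0,2,1,1]] U=[[-2,1,0,2],[0,-1,0,-1],[0,0,2,0],[0,0,0,-2]]

  r1 -= 1·r0 → [0,-1,0,-1]
  r2 -= -1·r0 → [0,0,2,0]
  r3 -= 0·r0 → [0,-2,2,-4]
  r2 -= 0·r1 → [0,0,2,0]
  r3 -= 2·r1 → [0,0,2,-2]
  r3 -= 1·r2 → [0,0,0,-2]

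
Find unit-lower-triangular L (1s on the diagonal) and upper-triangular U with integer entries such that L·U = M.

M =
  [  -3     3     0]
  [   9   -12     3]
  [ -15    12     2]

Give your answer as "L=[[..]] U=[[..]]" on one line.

  row1 -= -3·row0 → [0,-3,3]
  row2 -= 5·row0 → [0,-3,2]
  row2 -= 1·row1 → [0,0,-1]

L=[[1,0,0],[-3,1,0],[5,1,1]] U=[[-3,3,0],[0,-3,3],[0,0,-1]]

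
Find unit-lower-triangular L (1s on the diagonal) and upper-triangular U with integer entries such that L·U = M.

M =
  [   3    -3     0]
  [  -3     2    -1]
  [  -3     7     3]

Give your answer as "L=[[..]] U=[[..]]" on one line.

L=[[1,0,0],[-1,1,0],[-1,-4,1]] U=[[3,-3,0],[0,-1,-1],[0,0,-1]]

  R1 -= -1·R0 → [0,-1,-1]
  R2 -= -1·R0 → [0,4,3]
  R2 -= -4·R1 → [0,0,-1]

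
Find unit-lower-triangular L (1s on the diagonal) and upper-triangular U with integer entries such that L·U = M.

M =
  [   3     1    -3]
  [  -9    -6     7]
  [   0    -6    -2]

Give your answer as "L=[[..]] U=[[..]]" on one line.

  r1 -= -3·r0 → [0,-3,-2]
  r2 -= 0·r0 → [0,-6,-2]
  r2 -= 2·r1 → [0,0,2]

L=[[1,0,0],[-3,1,0],[0,2,1]] U=[[3,1,-3],[0,-3,-2],[0,0,2]]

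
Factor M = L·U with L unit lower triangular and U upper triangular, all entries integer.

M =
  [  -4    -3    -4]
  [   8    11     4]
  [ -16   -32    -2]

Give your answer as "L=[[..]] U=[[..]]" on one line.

  r1 -= -2·r0 → [0,5,-4]
  r2 -= 4·r0 → [0,-20,14]
  r2 -= -4·r1 → [0,0,-2]

L=[[1,0,0],[-2,1,0],[4,-4,1]] U=[[-4,-3,-4],[0,5,-4],[0,0,-2]]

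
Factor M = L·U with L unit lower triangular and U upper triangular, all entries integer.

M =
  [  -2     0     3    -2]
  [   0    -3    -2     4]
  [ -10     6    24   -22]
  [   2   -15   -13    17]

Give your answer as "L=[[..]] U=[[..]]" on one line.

L=[[1,0,0,0],[0,1,0,0],[5,-2,1,0],[-1,5,0,1]] U=[[-2,0,3,-2],[0,-3,-2,4],[0,0,5,-4],[0,0,0,-5]]

  row1 -= 0·row0 → [0,-3,-2,4]
  row2 -= 5·row0 → [0,6,9,-12]
  row3 -= -1·row0 → [0,-15,-10,15]
  row2 -= -2·row1 → [0,0,5,-4]
  row3 -= 5·row1 → [0,0,0,-5]
  row3 -= 0·row2 → [0,0,0,-5]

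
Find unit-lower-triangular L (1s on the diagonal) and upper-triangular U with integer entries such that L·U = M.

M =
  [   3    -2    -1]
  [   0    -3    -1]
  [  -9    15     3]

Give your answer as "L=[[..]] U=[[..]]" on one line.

L=[[1,0,0],[0,1,0],[-3,-3,1]] U=[[3,-2,-1],[0,-3,-1],[0,0,-3]]

  row1 -= 0·row0 → [0,-3,-1]
  row2 -= -3·row0 → [0,9,0]
  row2 -= -3·row1 → [0,0,-3]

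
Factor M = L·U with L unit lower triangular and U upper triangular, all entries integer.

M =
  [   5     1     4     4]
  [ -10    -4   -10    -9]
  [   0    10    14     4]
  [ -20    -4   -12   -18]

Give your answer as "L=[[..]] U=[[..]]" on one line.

L=[[1,0,0,0],[-2,1,0,0],[0,-5,1,0],[-4,0,1,1]] U=[[5,1,4,4],[0,-2,-2,-1],[0,0,4,-1],[0,0,0,-1]]

  R1 -= -2·R0 → [0,-2,-2,-1]
  R2 -= 0·R0 → [0,10,14,4]
  R3 -= -4·R0 → [0,0,4,-2]
  R2 -= -5·R1 → [0,0,4,-1]
  R3 -= 0·R1 → [0,0,4,-2]
  R3 -= 1·R2 → [0,0,0,-1]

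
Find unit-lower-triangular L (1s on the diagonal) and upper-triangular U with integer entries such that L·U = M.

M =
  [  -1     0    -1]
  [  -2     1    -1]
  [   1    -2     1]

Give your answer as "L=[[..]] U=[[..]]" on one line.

  row1 -= 2·row0 → [0,1,1]
  row2 -= -1·row0 → [0,-2,0]
  row2 -= -2·row1 → [0,0,2]

L=[[1,0,0],[2,1,0],[-1,-2,1]] U=[[-1,0,-1],[0,1,1],[0,0,2]]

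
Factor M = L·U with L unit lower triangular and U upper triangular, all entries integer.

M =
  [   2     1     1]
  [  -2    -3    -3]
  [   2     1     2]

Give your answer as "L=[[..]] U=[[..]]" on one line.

  r1 -= -1·r0 → [0,-2,-2]
  r2 -= 1·r0 → [0,0,1]
  r2 -= 0·r1 → [0,0,1]

L=[[1,0,0],[-1,1,0],[1,0,1]] U=[[2,1,1],[0,-2,-2],[0,0,1]]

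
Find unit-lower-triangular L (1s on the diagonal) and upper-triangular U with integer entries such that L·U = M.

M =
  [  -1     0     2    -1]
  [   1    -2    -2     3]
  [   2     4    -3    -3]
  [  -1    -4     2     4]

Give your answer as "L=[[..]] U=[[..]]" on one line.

  R1 -= -1·R0 → [0,-2,0,2]
  R2 -= -2·R0 → [0,4,1,-5]
  R3 -= 1·R0 → [0,-4,0,5]
  R2 -= -2·R1 → [0,0,1,-1]
  R3 -= 2·R1 → [0,0,0,1]
  R3 -= 0·R2 → [0,0,0,1]

L=[[1,0,0,0],[-1,1,0,0],[-2,-2,1,0],[1,2,0,1]] U=[[-1,0,2,-1],[0,-2,0,2],[0,0,1,-1],[0,0,0,1]]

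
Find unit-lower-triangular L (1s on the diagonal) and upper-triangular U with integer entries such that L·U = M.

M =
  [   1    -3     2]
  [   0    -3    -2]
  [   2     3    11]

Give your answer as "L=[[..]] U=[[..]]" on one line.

  row1 -= 0·row0 → [0,-3,-2]
  row2 -= 2·row0 → [0,9,7]
  row2 -= -3·row1 → [0,0,1]

L=[[1,0,0],[0,1,0],[2,-3,1]] U=[[1,-3,2],[0,-3,-2],[0,0,1]]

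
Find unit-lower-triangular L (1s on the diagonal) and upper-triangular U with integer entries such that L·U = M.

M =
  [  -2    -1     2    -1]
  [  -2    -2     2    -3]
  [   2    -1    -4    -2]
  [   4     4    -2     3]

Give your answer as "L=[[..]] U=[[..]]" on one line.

  r1 -= 1·r0 → [0,-1,0,-2]
  r2 -= -1·r0 → [0,-2,-2,-3]
  r3 -= -2·r0 → [0,2,2,1]
  r2 -= 2·r1 → [0,0,-2,1]
  r3 -= -2·r1 → [0,0,2,-3]
  r3 -= -1·r2 → [0,0,0,-2]

L=[[1,0,0,0],[1,1,0,0],[-1,2,1,0],[-2,-2,-1,1]] U=[[-2,-1,2,-1],[0,-1,0,-2],[0,0,-2,1],[0,0,0,-2]]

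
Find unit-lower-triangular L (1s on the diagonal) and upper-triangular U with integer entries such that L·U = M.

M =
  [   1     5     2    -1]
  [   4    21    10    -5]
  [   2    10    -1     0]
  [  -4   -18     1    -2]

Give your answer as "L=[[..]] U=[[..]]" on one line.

L=[[1,0,0,0],[4,1,0,0],[2,0,1,0],[-4,2,-1,1]] U=[[1,5,2,-1],[0,1,2,-1],[0,0,-5,2],[0,0,0,-2]]

  row1 -= 4·row0 → [0,1,2,-1]
  row2 -= 2·row0 → [0,0,-5,2]
  row3 -= -4·row0 → [0,2,9,-6]
  row2 -= 0·row1 → [0,0,-5,2]
  row3 -= 2·row1 → [0,0,5,-4]
  row3 -= -1·row2 → [0,0,0,-2]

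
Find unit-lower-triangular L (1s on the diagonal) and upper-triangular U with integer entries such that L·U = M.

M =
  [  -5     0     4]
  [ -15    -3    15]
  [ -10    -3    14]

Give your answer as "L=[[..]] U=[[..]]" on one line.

L=[[1,0,0],[3,1,0],[2,1,1]] U=[[-5,0,4],[0,-3,3],[0,0,3]]

  R1 -= 3·R0 → [0,-3,3]
  R2 -= 2·R0 → [0,-3,6]
  R2 -= 1·R1 → [0,0,3]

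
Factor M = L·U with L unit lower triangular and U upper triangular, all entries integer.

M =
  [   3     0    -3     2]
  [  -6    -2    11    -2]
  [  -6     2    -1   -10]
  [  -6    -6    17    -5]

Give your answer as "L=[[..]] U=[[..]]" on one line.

L=[[1,0,0,0],[-2,1,0,0],[-2,-1,1,0],[-2,3,2,1]] U=[[3,0,-3,2],[0,-2,5,2],[0,0,-2,-4],[0,0,0,1]]

  R1 -= -2·R0 → [0,-2,5,2]
  R2 -= -2·R0 → [0,2,-7,-6]
  R3 -= -2·R0 → [0,-6,11,-1]
  R2 -= -1·R1 → [0,0,-2,-4]
  R3 -= 3·R1 → [0,0,-4,-7]
  R3 -= 2·R2 → [0,0,0,1]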